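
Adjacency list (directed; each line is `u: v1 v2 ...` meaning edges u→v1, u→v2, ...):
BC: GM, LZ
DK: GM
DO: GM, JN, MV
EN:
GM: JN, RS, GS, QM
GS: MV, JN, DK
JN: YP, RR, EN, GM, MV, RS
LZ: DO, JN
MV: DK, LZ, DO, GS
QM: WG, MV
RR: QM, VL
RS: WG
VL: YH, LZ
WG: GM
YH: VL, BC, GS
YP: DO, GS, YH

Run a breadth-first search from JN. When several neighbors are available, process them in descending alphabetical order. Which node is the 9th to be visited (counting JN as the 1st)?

GS

Visit JN; enqueue YP, RS, RR, MV, GM, EN → queue [YP, RS, RR, MV, GM, EN]
Visit YP; enqueue YH, GS, DO → queue [RS, RR, MV, GM, EN, YH, GS, DO]
Visit RS; enqueue WG → queue [RR, MV, GM, EN, YH, GS, DO, WG]
Visit RR; enqueue VL, QM → queue [MV, GM, EN, YH, GS, DO, WG, VL, QM]
Visit MV; enqueue LZ, DK → queue [GM, EN, YH, GS, DO, WG, VL, QM, LZ, DK]
Visit GM → queue [EN, YH, GS, DO, WG, VL, QM, LZ, DK]
Visit EN → queue [YH, GS, DO, WG, VL, QM, LZ, DK]
Visit YH; enqueue BC → queue [GS, DO, WG, VL, QM, LZ, DK, BC]
Visit GS → queue [DO, WG, VL, QM, LZ, DK, BC]
Visit DO → queue [WG, VL, QM, LZ, DK, BC]
Visit WG → queue [VL, QM, LZ, DK, BC]
Visit VL → queue [QM, LZ, DK, BC]
Visit QM → queue [LZ, DK, BC]
Visit LZ → queue [DK, BC]
Visit DK → queue [BC]
Visit BC → queue []

Visit order: JN, YP, RS, RR, MV, GM, EN, YH, GS, DO, WG, VL, QM, LZ, DK, BC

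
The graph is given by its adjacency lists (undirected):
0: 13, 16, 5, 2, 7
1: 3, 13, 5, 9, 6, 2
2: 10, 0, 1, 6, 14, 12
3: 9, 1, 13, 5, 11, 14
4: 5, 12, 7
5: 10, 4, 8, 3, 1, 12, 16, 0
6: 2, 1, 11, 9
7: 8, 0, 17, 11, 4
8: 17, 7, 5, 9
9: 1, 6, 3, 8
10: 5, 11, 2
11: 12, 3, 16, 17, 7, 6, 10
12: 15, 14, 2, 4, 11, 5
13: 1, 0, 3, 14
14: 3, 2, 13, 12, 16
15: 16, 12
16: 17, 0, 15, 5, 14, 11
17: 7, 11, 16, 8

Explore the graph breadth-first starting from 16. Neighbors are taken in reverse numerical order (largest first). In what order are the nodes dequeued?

Visit 16; enqueue 17, 15, 14, 11, 5, 0 → queue [17, 15, 14, 11, 5, 0]
Visit 17; enqueue 8, 7 → queue [15, 14, 11, 5, 0, 8, 7]
Visit 15; enqueue 12 → queue [14, 11, 5, 0, 8, 7, 12]
Visit 14; enqueue 13, 3, 2 → queue [11, 5, 0, 8, 7, 12, 13, 3, 2]
Visit 11; enqueue 10, 6 → queue [5, 0, 8, 7, 12, 13, 3, 2, 10, 6]
Visit 5; enqueue 4, 1 → queue [0, 8, 7, 12, 13, 3, 2, 10, 6, 4, 1]
Visit 0 → queue [8, 7, 12, 13, 3, 2, 10, 6, 4, 1]
Visit 8; enqueue 9 → queue [7, 12, 13, 3, 2, 10, 6, 4, 1, 9]
Visit 7 → queue [12, 13, 3, 2, 10, 6, 4, 1, 9]
Visit 12 → queue [13, 3, 2, 10, 6, 4, 1, 9]
Visit 13 → queue [3, 2, 10, 6, 4, 1, 9]
Visit 3 → queue [2, 10, 6, 4, 1, 9]
Visit 2 → queue [10, 6, 4, 1, 9]
Visit 10 → queue [6, 4, 1, 9]
Visit 6 → queue [4, 1, 9]
Visit 4 → queue [1, 9]
Visit 1 → queue [9]
Visit 9 → queue []

16, 17, 15, 14, 11, 5, 0, 8, 7, 12, 13, 3, 2, 10, 6, 4, 1, 9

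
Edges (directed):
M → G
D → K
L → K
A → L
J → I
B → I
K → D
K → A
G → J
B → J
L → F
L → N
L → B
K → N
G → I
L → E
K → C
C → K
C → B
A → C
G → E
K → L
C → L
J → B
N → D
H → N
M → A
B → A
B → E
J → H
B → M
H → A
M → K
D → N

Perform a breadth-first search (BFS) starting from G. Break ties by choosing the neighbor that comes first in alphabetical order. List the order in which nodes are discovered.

G -> E -> I -> J -> B -> H -> A -> M -> N -> C -> L -> K -> D -> F

Visit G; enqueue E, I, J → queue [E, I, J]
Visit E → queue [I, J]
Visit I → queue [J]
Visit J; enqueue B, H → queue [B, H]
Visit B; enqueue A, M → queue [H, A, M]
Visit H; enqueue N → queue [A, M, N]
Visit A; enqueue C, L → queue [M, N, C, L]
Visit M; enqueue K → queue [N, C, L, K]
Visit N; enqueue D → queue [C, L, K, D]
Visit C → queue [L, K, D]
Visit L; enqueue F → queue [K, D, F]
Visit K → queue [D, F]
Visit D → queue [F]
Visit F → queue []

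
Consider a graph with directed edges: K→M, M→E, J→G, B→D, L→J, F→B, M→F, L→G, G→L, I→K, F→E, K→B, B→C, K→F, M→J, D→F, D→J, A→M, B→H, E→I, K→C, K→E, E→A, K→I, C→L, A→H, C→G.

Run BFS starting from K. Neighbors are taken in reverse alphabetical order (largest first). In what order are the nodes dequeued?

Visit K; enqueue M, I, F, E, C, B → queue [M, I, F, E, C, B]
Visit M; enqueue J → queue [I, F, E, C, B, J]
Visit I → queue [F, E, C, B, J]
Visit F → queue [E, C, B, J]
Visit E; enqueue A → queue [C, B, J, A]
Visit C; enqueue L, G → queue [B, J, A, L, G]
Visit B; enqueue H, D → queue [J, A, L, G, H, D]
Visit J → queue [A, L, G, H, D]
Visit A → queue [L, G, H, D]
Visit L → queue [G, H, D]
Visit G → queue [H, D]
Visit H → queue [D]
Visit D → queue []

K, M, I, F, E, C, B, J, A, L, G, H, D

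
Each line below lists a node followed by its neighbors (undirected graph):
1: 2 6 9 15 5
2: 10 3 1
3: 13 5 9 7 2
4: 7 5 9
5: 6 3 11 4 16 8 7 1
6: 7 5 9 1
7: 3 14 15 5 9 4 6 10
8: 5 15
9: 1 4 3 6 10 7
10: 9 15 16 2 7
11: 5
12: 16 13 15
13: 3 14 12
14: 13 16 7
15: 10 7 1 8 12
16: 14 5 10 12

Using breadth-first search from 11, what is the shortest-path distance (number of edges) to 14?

3

Level 0: 11
Level 1: 5
Level 2: 1, 3, 4, 6, 7, 8, 16
Level 3: 2, 9, 10, 12, 13, 14, 15
14 first appears at level 3.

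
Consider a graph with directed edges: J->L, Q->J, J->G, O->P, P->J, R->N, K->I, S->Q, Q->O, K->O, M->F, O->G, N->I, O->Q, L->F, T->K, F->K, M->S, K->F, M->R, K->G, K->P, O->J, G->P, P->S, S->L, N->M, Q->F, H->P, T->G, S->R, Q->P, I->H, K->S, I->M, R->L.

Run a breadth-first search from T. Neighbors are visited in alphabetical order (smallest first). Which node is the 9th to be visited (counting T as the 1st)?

Visit T; enqueue G, K → queue [G, K]
Visit G; enqueue P → queue [K, P]
Visit K; enqueue F, I, O, S → queue [P, F, I, O, S]
Visit P; enqueue J → queue [F, I, O, S, J]
Visit F → queue [I, O, S, J]
Visit I; enqueue H, M → queue [O, S, J, H, M]
Visit O; enqueue Q → queue [S, J, H, M, Q]
Visit S; enqueue L, R → queue [J, H, M, Q, L, R]
Visit J → queue [H, M, Q, L, R]
Visit H → queue [M, Q, L, R]
Visit M → queue [Q, L, R]
Visit Q → queue [L, R]
Visit L → queue [R]
Visit R; enqueue N → queue [N]
Visit N → queue []

Visit order: T, G, K, P, F, I, O, S, J, H, M, Q, L, R, N

J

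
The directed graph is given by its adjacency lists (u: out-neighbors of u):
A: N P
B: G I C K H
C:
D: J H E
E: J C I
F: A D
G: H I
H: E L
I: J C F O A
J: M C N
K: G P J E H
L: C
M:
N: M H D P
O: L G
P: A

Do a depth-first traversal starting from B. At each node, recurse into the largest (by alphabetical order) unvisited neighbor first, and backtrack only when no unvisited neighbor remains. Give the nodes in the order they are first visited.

B -> K -> P -> A -> N -> M -> H -> L -> C -> E -> J -> I -> O -> G -> F -> D

Visit B
B → K
K → P
P → A
A → N
N → M
N → H
H → L
L → C
H → E
E → J
E → I
I → O
O → G
I → F
F → D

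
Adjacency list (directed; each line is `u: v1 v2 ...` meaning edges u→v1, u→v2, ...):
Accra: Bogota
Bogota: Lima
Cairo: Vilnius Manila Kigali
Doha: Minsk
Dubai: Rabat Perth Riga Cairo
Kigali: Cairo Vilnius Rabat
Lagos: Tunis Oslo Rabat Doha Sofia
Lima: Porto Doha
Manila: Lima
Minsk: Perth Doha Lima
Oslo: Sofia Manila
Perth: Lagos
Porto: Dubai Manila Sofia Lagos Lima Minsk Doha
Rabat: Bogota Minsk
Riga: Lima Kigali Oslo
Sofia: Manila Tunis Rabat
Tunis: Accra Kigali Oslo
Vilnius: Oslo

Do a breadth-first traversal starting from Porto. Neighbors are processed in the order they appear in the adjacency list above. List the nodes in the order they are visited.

Visit Porto; enqueue Dubai, Manila, Sofia, Lagos, Lima, Minsk, Doha → queue [Dubai, Manila, Sofia, Lagos, Lima, Minsk, Doha]
Visit Dubai; enqueue Rabat, Perth, Riga, Cairo → queue [Manila, Sofia, Lagos, Lima, Minsk, Doha, Rabat, Perth, Riga, Cairo]
Visit Manila → queue [Sofia, Lagos, Lima, Minsk, Doha, Rabat, Perth, Riga, Cairo]
Visit Sofia; enqueue Tunis → queue [Lagos, Lima, Minsk, Doha, Rabat, Perth, Riga, Cairo, Tunis]
Visit Lagos; enqueue Oslo → queue [Lima, Minsk, Doha, Rabat, Perth, Riga, Cairo, Tunis, Oslo]
Visit Lima → queue [Minsk, Doha, Rabat, Perth, Riga, Cairo, Tunis, Oslo]
Visit Minsk → queue [Doha, Rabat, Perth, Riga, Cairo, Tunis, Oslo]
Visit Doha → queue [Rabat, Perth, Riga, Cairo, Tunis, Oslo]
Visit Rabat; enqueue Bogota → queue [Perth, Riga, Cairo, Tunis, Oslo, Bogota]
Visit Perth → queue [Riga, Cairo, Tunis, Oslo, Bogota]
Visit Riga; enqueue Kigali → queue [Cairo, Tunis, Oslo, Bogota, Kigali]
Visit Cairo; enqueue Vilnius → queue [Tunis, Oslo, Bogota, Kigali, Vilnius]
Visit Tunis; enqueue Accra → queue [Oslo, Bogota, Kigali, Vilnius, Accra]
Visit Oslo → queue [Bogota, Kigali, Vilnius, Accra]
Visit Bogota → queue [Kigali, Vilnius, Accra]
Visit Kigali → queue [Vilnius, Accra]
Visit Vilnius → queue [Accra]
Visit Accra → queue []

Porto -> Dubai -> Manila -> Sofia -> Lagos -> Lima -> Minsk -> Doha -> Rabat -> Perth -> Riga -> Cairo -> Tunis -> Oslo -> Bogota -> Kigali -> Vilnius -> Accra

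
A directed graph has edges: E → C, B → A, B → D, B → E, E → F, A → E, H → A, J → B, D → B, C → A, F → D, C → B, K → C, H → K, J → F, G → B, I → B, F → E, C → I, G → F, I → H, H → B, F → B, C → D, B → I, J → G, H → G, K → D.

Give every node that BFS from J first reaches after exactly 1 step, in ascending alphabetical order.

B, F, G

Level 0: J
Level 1: B, F, G
Level 2: A, D, E, I
Level 3: C, H
Level 4: K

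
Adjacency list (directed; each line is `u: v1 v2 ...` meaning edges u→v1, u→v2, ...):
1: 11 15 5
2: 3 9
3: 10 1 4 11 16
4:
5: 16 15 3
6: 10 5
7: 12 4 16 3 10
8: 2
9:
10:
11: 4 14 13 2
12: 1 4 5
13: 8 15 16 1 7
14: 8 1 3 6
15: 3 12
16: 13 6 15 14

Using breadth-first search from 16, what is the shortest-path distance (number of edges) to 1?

Level 0: 16
Level 1: 6, 13, 14, 15
Level 2: 1, 3, 5, 7, 8, 10, 12
Level 3: 2, 4, 11
Level 4: 9
1 first appears at level 2.

2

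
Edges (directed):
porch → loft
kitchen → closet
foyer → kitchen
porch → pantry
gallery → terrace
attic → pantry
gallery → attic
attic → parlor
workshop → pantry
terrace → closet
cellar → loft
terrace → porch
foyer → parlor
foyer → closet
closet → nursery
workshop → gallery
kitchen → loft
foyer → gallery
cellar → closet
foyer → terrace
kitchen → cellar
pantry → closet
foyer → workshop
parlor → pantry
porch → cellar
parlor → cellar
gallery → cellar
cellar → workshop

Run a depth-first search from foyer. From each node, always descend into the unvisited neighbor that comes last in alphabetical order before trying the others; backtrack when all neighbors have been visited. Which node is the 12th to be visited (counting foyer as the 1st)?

Visit foyer
foyer → workshop
workshop → pantry
pantry → closet
closet → nursery
workshop → gallery
gallery → terrace
terrace → porch
porch → loft
porch → cellar
gallery → attic
attic → parlor
foyer → kitchen

Visit order: foyer, workshop, pantry, closet, nursery, gallery, terrace, porch, loft, cellar, attic, parlor, kitchen

parlor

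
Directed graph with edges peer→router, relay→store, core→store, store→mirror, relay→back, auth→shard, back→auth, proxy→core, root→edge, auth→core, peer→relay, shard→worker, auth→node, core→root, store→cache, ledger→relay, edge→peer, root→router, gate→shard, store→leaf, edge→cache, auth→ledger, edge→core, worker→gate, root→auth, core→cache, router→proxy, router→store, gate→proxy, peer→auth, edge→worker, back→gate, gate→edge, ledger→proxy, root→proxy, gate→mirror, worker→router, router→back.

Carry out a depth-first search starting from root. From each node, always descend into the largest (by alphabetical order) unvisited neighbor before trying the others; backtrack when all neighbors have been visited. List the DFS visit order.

Visit root
root → router
router → store
store → mirror
store → leaf
store → cache
router → proxy
proxy → core
router → back
back → gate
gate → shard
shard → worker
gate → edge
edge → peer
peer → relay
peer → auth
auth → node
auth → ledger

root, router, store, mirror, leaf, cache, proxy, core, back, gate, shard, worker, edge, peer, relay, auth, node, ledger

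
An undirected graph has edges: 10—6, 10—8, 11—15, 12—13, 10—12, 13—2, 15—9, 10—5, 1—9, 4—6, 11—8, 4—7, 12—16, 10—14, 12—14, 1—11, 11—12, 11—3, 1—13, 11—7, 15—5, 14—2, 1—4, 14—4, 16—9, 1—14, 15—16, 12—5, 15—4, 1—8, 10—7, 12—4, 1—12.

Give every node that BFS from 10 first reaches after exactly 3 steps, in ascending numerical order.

3, 9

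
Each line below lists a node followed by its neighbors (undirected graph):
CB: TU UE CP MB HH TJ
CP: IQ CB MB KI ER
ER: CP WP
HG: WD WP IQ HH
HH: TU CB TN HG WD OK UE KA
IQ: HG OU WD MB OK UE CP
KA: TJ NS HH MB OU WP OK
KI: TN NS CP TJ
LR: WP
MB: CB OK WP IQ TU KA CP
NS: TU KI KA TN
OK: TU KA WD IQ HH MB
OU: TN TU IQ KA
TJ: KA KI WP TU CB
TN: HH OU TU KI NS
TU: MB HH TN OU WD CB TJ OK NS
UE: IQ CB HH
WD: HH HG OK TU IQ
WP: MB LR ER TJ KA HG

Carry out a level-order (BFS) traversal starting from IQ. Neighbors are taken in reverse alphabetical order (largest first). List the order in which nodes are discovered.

IQ, WD, UE, OU, OK, MB, HG, CP, TU, HH, CB, TN, KA, WP, KI, ER, TJ, NS, LR

Visit IQ; enqueue WD, UE, OU, OK, MB, HG, CP → queue [WD, UE, OU, OK, MB, HG, CP]
Visit WD; enqueue TU, HH → queue [UE, OU, OK, MB, HG, CP, TU, HH]
Visit UE; enqueue CB → queue [OU, OK, MB, HG, CP, TU, HH, CB]
Visit OU; enqueue TN, KA → queue [OK, MB, HG, CP, TU, HH, CB, TN, KA]
Visit OK → queue [MB, HG, CP, TU, HH, CB, TN, KA]
Visit MB; enqueue WP → queue [HG, CP, TU, HH, CB, TN, KA, WP]
Visit HG → queue [CP, TU, HH, CB, TN, KA, WP]
Visit CP; enqueue KI, ER → queue [TU, HH, CB, TN, KA, WP, KI, ER]
Visit TU; enqueue TJ, NS → queue [HH, CB, TN, KA, WP, KI, ER, TJ, NS]
Visit HH → queue [CB, TN, KA, WP, KI, ER, TJ, NS]
Visit CB → queue [TN, KA, WP, KI, ER, TJ, NS]
Visit TN → queue [KA, WP, KI, ER, TJ, NS]
Visit KA → queue [WP, KI, ER, TJ, NS]
Visit WP; enqueue LR → queue [KI, ER, TJ, NS, LR]
Visit KI → queue [ER, TJ, NS, LR]
Visit ER → queue [TJ, NS, LR]
Visit TJ → queue [NS, LR]
Visit NS → queue [LR]
Visit LR → queue []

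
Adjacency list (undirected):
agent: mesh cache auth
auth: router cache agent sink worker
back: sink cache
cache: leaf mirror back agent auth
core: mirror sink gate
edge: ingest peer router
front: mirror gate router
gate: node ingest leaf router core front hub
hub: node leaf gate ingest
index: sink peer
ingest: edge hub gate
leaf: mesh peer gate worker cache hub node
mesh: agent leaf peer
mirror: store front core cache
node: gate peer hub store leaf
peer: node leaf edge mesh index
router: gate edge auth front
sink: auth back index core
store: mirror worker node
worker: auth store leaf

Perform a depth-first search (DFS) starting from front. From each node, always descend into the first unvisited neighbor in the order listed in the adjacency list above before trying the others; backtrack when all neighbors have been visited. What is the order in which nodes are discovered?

front mirror store worker auth router gate node peer leaf mesh agent cache back sink index core hub ingest edge

Visit front
front → mirror
mirror → store
store → worker
worker → auth
auth → router
router → gate
gate → node
node → peer
peer → leaf
leaf → mesh
mesh → agent
agent → cache
cache → back
back → sink
sink → index
sink → core
leaf → hub
hub → ingest
ingest → edge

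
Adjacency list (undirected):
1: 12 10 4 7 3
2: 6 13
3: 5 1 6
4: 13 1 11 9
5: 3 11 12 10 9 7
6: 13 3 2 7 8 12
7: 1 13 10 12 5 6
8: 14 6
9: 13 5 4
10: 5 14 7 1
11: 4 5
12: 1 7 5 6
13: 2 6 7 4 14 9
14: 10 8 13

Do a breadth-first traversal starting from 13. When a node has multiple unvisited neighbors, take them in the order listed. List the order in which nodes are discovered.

Visit 13; enqueue 2, 6, 7, 4, 14, 9 → queue [2, 6, 7, 4, 14, 9]
Visit 2 → queue [6, 7, 4, 14, 9]
Visit 6; enqueue 3, 8, 12 → queue [7, 4, 14, 9, 3, 8, 12]
Visit 7; enqueue 1, 10, 5 → queue [4, 14, 9, 3, 8, 12, 1, 10, 5]
Visit 4; enqueue 11 → queue [14, 9, 3, 8, 12, 1, 10, 5, 11]
Visit 14 → queue [9, 3, 8, 12, 1, 10, 5, 11]
Visit 9 → queue [3, 8, 12, 1, 10, 5, 11]
Visit 3 → queue [8, 12, 1, 10, 5, 11]
Visit 8 → queue [12, 1, 10, 5, 11]
Visit 12 → queue [1, 10, 5, 11]
Visit 1 → queue [10, 5, 11]
Visit 10 → queue [5, 11]
Visit 5 → queue [11]
Visit 11 → queue []

13, 2, 6, 7, 4, 14, 9, 3, 8, 12, 1, 10, 5, 11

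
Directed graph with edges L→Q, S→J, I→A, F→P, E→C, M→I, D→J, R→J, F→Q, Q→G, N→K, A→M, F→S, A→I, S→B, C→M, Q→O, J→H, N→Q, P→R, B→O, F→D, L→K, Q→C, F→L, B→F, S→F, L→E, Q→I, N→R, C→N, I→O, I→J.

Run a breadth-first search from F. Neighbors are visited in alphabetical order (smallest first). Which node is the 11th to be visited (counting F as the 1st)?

C

Visit F; enqueue D, L, P, Q, S → queue [D, L, P, Q, S]
Visit D; enqueue J → queue [L, P, Q, S, J]
Visit L; enqueue E, K → queue [P, Q, S, J, E, K]
Visit P; enqueue R → queue [Q, S, J, E, K, R]
Visit Q; enqueue C, G, I, O → queue [S, J, E, K, R, C, G, I, O]
Visit S; enqueue B → queue [J, E, K, R, C, G, I, O, B]
Visit J; enqueue H → queue [E, K, R, C, G, I, O, B, H]
Visit E → queue [K, R, C, G, I, O, B, H]
Visit K → queue [R, C, G, I, O, B, H]
Visit R → queue [C, G, I, O, B, H]
Visit C; enqueue M, N → queue [G, I, O, B, H, M, N]
Visit G → queue [I, O, B, H, M, N]
Visit I; enqueue A → queue [O, B, H, M, N, A]
Visit O → queue [B, H, M, N, A]
Visit B → queue [H, M, N, A]
Visit H → queue [M, N, A]
Visit M → queue [N, A]
Visit N → queue [A]
Visit A → queue []

Visit order: F, D, L, P, Q, S, J, E, K, R, C, G, I, O, B, H, M, N, A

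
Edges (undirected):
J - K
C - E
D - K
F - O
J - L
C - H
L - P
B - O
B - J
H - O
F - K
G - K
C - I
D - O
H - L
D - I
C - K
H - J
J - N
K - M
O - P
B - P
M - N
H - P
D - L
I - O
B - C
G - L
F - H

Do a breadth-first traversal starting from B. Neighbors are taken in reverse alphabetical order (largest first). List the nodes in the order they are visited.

B P O J C L H I F D N K E G M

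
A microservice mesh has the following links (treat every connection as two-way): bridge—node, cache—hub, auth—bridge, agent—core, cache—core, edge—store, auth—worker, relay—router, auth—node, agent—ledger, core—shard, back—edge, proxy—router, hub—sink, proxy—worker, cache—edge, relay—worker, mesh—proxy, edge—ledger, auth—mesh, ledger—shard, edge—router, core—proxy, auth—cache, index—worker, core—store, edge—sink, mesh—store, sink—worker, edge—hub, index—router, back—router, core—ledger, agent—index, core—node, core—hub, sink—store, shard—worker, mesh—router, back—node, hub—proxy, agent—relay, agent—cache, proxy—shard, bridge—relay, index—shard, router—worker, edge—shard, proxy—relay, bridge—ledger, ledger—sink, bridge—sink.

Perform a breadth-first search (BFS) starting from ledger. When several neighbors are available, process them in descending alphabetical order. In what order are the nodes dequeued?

ledger sink shard edge core bridge agent worker store hub proxy index router cache back node relay auth mesh

Visit ledger; enqueue sink, shard, edge, core, bridge, agent → queue [sink, shard, edge, core, bridge, agent]
Visit sink; enqueue worker, store, hub → queue [shard, edge, core, bridge, agent, worker, store, hub]
Visit shard; enqueue proxy, index → queue [edge, core, bridge, agent, worker, store, hub, proxy, index]
Visit edge; enqueue router, cache, back → queue [core, bridge, agent, worker, store, hub, proxy, index, router, cache, back]
Visit core; enqueue node → queue [bridge, agent, worker, store, hub, proxy, index, router, cache, back, node]
Visit bridge; enqueue relay, auth → queue [agent, worker, store, hub, proxy, index, router, cache, back, node, relay, auth]
Visit agent → queue [worker, store, hub, proxy, index, router, cache, back, node, relay, auth]
Visit worker → queue [store, hub, proxy, index, router, cache, back, node, relay, auth]
Visit store; enqueue mesh → queue [hub, proxy, index, router, cache, back, node, relay, auth, mesh]
Visit hub → queue [proxy, index, router, cache, back, node, relay, auth, mesh]
Visit proxy → queue [index, router, cache, back, node, relay, auth, mesh]
Visit index → queue [router, cache, back, node, relay, auth, mesh]
Visit router → queue [cache, back, node, relay, auth, mesh]
Visit cache → queue [back, node, relay, auth, mesh]
Visit back → queue [node, relay, auth, mesh]
Visit node → queue [relay, auth, mesh]
Visit relay → queue [auth, mesh]
Visit auth → queue [mesh]
Visit mesh → queue []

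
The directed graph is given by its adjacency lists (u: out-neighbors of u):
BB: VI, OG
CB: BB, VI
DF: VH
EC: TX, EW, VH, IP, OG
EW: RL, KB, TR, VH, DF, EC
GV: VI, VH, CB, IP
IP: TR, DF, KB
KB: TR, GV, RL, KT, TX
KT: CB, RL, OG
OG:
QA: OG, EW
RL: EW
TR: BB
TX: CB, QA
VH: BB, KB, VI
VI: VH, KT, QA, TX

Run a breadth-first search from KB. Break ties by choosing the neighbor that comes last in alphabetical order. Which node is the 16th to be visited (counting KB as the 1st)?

Visit KB; enqueue TX, TR, RL, KT, GV → queue [TX, TR, RL, KT, GV]
Visit TX; enqueue QA, CB → queue [TR, RL, KT, GV, QA, CB]
Visit TR; enqueue BB → queue [RL, KT, GV, QA, CB, BB]
Visit RL; enqueue EW → queue [KT, GV, QA, CB, BB, EW]
Visit KT; enqueue OG → queue [GV, QA, CB, BB, EW, OG]
Visit GV; enqueue VI, VH, IP → queue [QA, CB, BB, EW, OG, VI, VH, IP]
Visit QA → queue [CB, BB, EW, OG, VI, VH, IP]
Visit CB → queue [BB, EW, OG, VI, VH, IP]
Visit BB → queue [EW, OG, VI, VH, IP]
Visit EW; enqueue EC, DF → queue [OG, VI, VH, IP, EC, DF]
Visit OG → queue [VI, VH, IP, EC, DF]
Visit VI → queue [VH, IP, EC, DF]
Visit VH → queue [IP, EC, DF]
Visit IP → queue [EC, DF]
Visit EC → queue [DF]
Visit DF → queue []

Visit order: KB, TX, TR, RL, KT, GV, QA, CB, BB, EW, OG, VI, VH, IP, EC, DF

DF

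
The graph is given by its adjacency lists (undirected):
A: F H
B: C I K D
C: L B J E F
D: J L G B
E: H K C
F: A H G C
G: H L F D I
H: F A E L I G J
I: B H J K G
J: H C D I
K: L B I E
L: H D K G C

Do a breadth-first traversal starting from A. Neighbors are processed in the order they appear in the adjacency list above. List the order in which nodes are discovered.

A, F, H, G, C, E, L, I, J, D, B, K

Visit A; enqueue F, H → queue [F, H]
Visit F; enqueue G, C → queue [H, G, C]
Visit H; enqueue E, L, I, J → queue [G, C, E, L, I, J]
Visit G; enqueue D → queue [C, E, L, I, J, D]
Visit C; enqueue B → queue [E, L, I, J, D, B]
Visit E; enqueue K → queue [L, I, J, D, B, K]
Visit L → queue [I, J, D, B, K]
Visit I → queue [J, D, B, K]
Visit J → queue [D, B, K]
Visit D → queue [B, K]
Visit B → queue [K]
Visit K → queue []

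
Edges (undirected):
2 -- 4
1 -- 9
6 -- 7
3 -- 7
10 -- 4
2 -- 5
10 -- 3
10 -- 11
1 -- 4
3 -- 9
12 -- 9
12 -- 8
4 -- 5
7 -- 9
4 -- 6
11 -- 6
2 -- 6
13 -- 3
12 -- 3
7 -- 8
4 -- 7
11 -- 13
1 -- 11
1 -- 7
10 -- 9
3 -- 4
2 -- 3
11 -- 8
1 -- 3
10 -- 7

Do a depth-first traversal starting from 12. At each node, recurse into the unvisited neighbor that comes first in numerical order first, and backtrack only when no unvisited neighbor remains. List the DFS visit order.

12, 3, 1, 4, 2, 5, 6, 7, 8, 11, 10, 9, 13

Visit 12
12 → 3
3 → 1
1 → 4
4 → 2
2 → 5
2 → 6
6 → 7
7 → 8
8 → 11
11 → 10
10 → 9
11 → 13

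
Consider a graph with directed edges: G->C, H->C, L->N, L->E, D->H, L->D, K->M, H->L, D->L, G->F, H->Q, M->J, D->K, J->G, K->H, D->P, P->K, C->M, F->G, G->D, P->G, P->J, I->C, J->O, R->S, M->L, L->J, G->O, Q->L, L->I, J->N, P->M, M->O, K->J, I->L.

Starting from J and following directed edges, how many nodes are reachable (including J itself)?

15

BFS from J visits: J, G, N, O, C, D, F, M, H, K, L, P, Q, E, I
Reachable nodes: 15 of 17 total.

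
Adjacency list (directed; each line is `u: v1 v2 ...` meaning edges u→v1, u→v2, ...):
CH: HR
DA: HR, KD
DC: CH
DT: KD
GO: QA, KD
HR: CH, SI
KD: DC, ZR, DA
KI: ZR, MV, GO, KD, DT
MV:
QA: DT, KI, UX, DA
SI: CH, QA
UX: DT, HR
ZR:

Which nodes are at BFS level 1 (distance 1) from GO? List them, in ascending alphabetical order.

KD, QA

Level 0: GO
Level 1: KD, QA
Level 2: DA, DC, DT, KI, UX, ZR
Level 3: CH, HR, MV
Level 4: SI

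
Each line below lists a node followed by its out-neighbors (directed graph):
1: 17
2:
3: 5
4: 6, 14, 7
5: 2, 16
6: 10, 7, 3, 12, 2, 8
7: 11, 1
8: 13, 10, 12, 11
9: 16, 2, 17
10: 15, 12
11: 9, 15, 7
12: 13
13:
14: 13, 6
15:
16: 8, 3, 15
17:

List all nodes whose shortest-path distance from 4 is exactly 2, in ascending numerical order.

1, 2, 3, 8, 10, 11, 12, 13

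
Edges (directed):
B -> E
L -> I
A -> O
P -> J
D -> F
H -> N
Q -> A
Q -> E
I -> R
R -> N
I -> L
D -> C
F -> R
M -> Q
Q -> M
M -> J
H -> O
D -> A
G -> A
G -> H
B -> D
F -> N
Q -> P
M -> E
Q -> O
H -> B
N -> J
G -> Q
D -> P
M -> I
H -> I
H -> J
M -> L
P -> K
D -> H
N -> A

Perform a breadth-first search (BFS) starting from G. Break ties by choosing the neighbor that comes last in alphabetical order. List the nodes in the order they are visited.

Visit G; enqueue Q, H, A → queue [Q, H, A]
Visit Q; enqueue P, O, M, E → queue [H, A, P, O, M, E]
Visit H; enqueue N, J, I, B → queue [A, P, O, M, E, N, J, I, B]
Visit A → queue [P, O, M, E, N, J, I, B]
Visit P; enqueue K → queue [O, M, E, N, J, I, B, K]
Visit O → queue [M, E, N, J, I, B, K]
Visit M; enqueue L → queue [E, N, J, I, B, K, L]
Visit E → queue [N, J, I, B, K, L]
Visit N → queue [J, I, B, K, L]
Visit J → queue [I, B, K, L]
Visit I; enqueue R → queue [B, K, L, R]
Visit B; enqueue D → queue [K, L, R, D]
Visit K → queue [L, R, D]
Visit L → queue [R, D]
Visit R → queue [D]
Visit D; enqueue F, C → queue [F, C]
Visit F → queue [C]
Visit C → queue []

G → Q → H → A → P → O → M → E → N → J → I → B → K → L → R → D → F → C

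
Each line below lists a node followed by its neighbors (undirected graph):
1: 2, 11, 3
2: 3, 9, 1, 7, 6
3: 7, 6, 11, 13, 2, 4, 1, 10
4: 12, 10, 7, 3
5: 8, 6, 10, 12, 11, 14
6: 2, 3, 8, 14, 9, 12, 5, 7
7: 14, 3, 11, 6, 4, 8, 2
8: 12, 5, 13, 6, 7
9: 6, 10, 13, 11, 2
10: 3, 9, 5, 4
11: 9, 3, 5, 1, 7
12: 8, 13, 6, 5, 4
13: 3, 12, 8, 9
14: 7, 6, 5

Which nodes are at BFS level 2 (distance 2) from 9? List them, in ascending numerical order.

1, 3, 4, 5, 7, 8, 12, 14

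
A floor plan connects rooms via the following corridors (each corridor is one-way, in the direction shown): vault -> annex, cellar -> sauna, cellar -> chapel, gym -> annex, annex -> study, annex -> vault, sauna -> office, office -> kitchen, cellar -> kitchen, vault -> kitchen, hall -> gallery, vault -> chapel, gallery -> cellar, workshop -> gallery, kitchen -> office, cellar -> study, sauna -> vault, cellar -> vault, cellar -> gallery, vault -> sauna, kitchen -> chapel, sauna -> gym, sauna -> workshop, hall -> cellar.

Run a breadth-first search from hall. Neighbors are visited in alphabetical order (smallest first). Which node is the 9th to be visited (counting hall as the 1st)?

Visit hall; enqueue cellar, gallery → queue [cellar, gallery]
Visit cellar; enqueue chapel, kitchen, sauna, study, vault → queue [gallery, chapel, kitchen, sauna, study, vault]
Visit gallery → queue [chapel, kitchen, sauna, study, vault]
Visit chapel → queue [kitchen, sauna, study, vault]
Visit kitchen; enqueue office → queue [sauna, study, vault, office]
Visit sauna; enqueue gym, workshop → queue [study, vault, office, gym, workshop]
Visit study → queue [vault, office, gym, workshop]
Visit vault; enqueue annex → queue [office, gym, workshop, annex]
Visit office → queue [gym, workshop, annex]
Visit gym → queue [workshop, annex]
Visit workshop → queue [annex]
Visit annex → queue []

Visit order: hall, cellar, gallery, chapel, kitchen, sauna, study, vault, office, gym, workshop, annex

office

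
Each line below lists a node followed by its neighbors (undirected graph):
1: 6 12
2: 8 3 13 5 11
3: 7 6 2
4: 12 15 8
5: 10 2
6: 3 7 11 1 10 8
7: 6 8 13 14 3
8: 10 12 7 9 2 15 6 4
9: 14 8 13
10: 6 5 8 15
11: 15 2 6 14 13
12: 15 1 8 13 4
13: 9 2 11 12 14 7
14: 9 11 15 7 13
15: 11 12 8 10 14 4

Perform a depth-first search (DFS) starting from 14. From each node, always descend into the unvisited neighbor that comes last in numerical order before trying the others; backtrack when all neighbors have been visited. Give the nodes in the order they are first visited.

14 -> 15 -> 12 -> 13 -> 11 -> 6 -> 10 -> 8 -> 9 -> 7 -> 3 -> 2 -> 5 -> 4 -> 1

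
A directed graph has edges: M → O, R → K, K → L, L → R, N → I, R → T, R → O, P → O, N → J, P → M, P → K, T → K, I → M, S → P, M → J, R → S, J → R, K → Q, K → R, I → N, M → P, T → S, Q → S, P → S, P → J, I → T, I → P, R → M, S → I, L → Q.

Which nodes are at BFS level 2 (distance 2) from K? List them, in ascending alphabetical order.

Level 0: K
Level 1: L, Q, R
Level 2: M, O, S, T
Level 3: I, J, P
Level 4: N

M, O, S, T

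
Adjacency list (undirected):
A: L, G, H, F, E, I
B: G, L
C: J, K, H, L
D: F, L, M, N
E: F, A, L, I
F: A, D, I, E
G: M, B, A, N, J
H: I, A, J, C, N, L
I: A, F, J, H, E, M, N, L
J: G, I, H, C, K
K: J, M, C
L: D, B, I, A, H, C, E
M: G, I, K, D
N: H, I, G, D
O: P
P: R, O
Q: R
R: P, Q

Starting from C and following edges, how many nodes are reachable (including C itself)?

14

BFS from C visits: C, H, J, K, L, A, I, N, G, M, B, D, E, F
Reachable nodes: 14 of 18 total.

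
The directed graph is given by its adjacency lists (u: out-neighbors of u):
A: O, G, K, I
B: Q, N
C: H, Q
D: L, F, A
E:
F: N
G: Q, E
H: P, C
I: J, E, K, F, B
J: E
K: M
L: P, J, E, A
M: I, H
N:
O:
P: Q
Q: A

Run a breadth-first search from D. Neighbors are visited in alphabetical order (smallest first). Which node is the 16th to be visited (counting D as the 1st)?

Visit D; enqueue A, F, L → queue [A, F, L]
Visit A; enqueue G, I, K, O → queue [F, L, G, I, K, O]
Visit F; enqueue N → queue [L, G, I, K, O, N]
Visit L; enqueue E, J, P → queue [G, I, K, O, N, E, J, P]
Visit G; enqueue Q → queue [I, K, O, N, E, J, P, Q]
Visit I; enqueue B → queue [K, O, N, E, J, P, Q, B]
Visit K; enqueue M → queue [O, N, E, J, P, Q, B, M]
Visit O → queue [N, E, J, P, Q, B, M]
Visit N → queue [E, J, P, Q, B, M]
Visit E → queue [J, P, Q, B, M]
Visit J → queue [P, Q, B, M]
Visit P → queue [Q, B, M]
Visit Q → queue [B, M]
Visit B → queue [M]
Visit M; enqueue H → queue [H]
Visit H; enqueue C → queue [C]
Visit C → queue []

Visit order: D, A, F, L, G, I, K, O, N, E, J, P, Q, B, M, H, C

H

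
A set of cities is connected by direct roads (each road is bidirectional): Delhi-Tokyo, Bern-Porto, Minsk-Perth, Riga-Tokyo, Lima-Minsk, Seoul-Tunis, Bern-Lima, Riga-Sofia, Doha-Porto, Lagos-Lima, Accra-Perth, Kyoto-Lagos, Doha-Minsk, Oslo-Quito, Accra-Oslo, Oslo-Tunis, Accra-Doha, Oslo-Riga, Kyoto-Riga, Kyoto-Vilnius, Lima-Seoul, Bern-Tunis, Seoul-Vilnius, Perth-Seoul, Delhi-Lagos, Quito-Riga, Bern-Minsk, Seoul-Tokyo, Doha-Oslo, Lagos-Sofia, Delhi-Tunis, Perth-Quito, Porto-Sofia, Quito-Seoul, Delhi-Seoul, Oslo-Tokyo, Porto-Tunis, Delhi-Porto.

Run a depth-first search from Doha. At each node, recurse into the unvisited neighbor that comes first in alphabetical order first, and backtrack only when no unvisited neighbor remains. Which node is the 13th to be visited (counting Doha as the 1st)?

Visit Doha
Doha → Accra
Accra → Oslo
Oslo → Quito
Quito → Perth
Perth → Minsk
Minsk → Bern
Bern → Lima
Lima → Lagos
Lagos → Delhi
Delhi → Porto
Porto → Sofia
Sofia → Riga
Riga → Kyoto
Kyoto → Vilnius
Vilnius → Seoul
Seoul → Tokyo
Seoul → Tunis

Visit order: Doha, Accra, Oslo, Quito, Perth, Minsk, Bern, Lima, Lagos, Delhi, Porto, Sofia, Riga, Kyoto, Vilnius, Seoul, Tokyo, Tunis

Riga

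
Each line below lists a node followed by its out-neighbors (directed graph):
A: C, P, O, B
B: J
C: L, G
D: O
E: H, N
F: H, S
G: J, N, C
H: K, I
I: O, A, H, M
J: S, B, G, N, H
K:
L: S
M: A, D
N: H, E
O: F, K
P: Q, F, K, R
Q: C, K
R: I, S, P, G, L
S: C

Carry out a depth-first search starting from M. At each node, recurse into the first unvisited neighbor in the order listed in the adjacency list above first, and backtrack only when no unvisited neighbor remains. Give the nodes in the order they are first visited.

M A C L S G J B N H K I O F E P Q R D

Visit M
M → A
A → C
C → L
L → S
C → G
G → J
J → B
J → N
N → H
H → K
H → I
I → O
O → F
N → E
A → P
P → Q
P → R
M → D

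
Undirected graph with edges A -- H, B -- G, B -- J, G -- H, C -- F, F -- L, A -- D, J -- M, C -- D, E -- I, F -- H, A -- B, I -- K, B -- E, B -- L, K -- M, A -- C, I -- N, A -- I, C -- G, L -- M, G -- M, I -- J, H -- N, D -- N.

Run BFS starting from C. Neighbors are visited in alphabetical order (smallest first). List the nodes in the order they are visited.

C → A → D → F → G → B → H → I → N → L → M → E → J → K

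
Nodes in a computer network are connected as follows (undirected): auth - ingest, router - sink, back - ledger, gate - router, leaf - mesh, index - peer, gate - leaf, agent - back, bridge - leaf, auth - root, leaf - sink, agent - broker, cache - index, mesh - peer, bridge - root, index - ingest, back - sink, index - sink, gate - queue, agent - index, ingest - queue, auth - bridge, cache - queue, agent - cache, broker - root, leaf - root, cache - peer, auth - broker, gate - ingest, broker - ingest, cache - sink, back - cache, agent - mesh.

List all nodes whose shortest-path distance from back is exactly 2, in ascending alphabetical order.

broker, index, leaf, mesh, peer, queue, router

Level 0: back
Level 1: agent, cache, ledger, sink
Level 2: broker, index, leaf, mesh, peer, queue, router
Level 3: auth, bridge, gate, ingest, root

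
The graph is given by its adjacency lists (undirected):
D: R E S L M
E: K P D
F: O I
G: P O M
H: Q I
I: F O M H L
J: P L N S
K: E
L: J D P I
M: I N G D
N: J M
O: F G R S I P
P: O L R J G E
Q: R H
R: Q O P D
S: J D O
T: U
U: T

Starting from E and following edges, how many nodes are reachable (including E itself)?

16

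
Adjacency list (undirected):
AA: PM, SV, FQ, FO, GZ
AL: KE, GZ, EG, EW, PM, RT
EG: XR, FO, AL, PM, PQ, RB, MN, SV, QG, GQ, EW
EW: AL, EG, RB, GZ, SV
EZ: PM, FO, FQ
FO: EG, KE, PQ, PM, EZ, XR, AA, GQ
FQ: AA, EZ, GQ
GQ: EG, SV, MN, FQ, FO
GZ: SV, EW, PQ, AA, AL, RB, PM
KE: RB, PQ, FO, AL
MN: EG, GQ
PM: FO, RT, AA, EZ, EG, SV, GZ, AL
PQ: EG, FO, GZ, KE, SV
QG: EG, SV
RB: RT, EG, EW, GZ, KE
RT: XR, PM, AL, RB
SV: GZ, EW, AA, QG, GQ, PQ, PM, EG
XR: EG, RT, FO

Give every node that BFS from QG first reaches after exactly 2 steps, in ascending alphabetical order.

Level 0: QG
Level 1: EG, SV
Level 2: AA, AL, EW, FO, GQ, GZ, MN, PM, PQ, RB, XR
Level 3: EZ, FQ, KE, RT

AA, AL, EW, FO, GQ, GZ, MN, PM, PQ, RB, XR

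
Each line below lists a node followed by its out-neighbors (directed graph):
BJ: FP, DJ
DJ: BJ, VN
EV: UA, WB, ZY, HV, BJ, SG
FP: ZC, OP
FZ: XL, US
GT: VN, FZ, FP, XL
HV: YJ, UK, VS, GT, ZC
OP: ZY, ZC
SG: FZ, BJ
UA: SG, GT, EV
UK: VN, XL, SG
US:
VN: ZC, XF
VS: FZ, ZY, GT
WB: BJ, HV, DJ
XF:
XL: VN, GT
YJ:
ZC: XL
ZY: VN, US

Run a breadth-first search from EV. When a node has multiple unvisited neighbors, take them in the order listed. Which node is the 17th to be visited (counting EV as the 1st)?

FZ

Visit EV; enqueue UA, WB, ZY, HV, BJ, SG → queue [UA, WB, ZY, HV, BJ, SG]
Visit UA; enqueue GT → queue [WB, ZY, HV, BJ, SG, GT]
Visit WB; enqueue DJ → queue [ZY, HV, BJ, SG, GT, DJ]
Visit ZY; enqueue VN, US → queue [HV, BJ, SG, GT, DJ, VN, US]
Visit HV; enqueue YJ, UK, VS, ZC → queue [BJ, SG, GT, DJ, VN, US, YJ, UK, VS, ZC]
Visit BJ; enqueue FP → queue [SG, GT, DJ, VN, US, YJ, UK, VS, ZC, FP]
Visit SG; enqueue FZ → queue [GT, DJ, VN, US, YJ, UK, VS, ZC, FP, FZ]
Visit GT; enqueue XL → queue [DJ, VN, US, YJ, UK, VS, ZC, FP, FZ, XL]
Visit DJ → queue [VN, US, YJ, UK, VS, ZC, FP, FZ, XL]
Visit VN; enqueue XF → queue [US, YJ, UK, VS, ZC, FP, FZ, XL, XF]
Visit US → queue [YJ, UK, VS, ZC, FP, FZ, XL, XF]
Visit YJ → queue [UK, VS, ZC, FP, FZ, XL, XF]
Visit UK → queue [VS, ZC, FP, FZ, XL, XF]
Visit VS → queue [ZC, FP, FZ, XL, XF]
Visit ZC → queue [FP, FZ, XL, XF]
Visit FP; enqueue OP → queue [FZ, XL, XF, OP]
Visit FZ → queue [XL, XF, OP]
Visit XL → queue [XF, OP]
Visit XF → queue [OP]
Visit OP → queue []

Visit order: EV, UA, WB, ZY, HV, BJ, SG, GT, DJ, VN, US, YJ, UK, VS, ZC, FP, FZ, XL, XF, OP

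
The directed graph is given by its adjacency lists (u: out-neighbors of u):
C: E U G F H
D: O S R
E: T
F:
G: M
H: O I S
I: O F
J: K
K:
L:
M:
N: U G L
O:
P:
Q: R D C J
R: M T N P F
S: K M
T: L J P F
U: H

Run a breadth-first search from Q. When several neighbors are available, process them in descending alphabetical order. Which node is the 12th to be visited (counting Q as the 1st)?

Visit Q; enqueue R, J, D, C → queue [R, J, D, C]
Visit R; enqueue T, P, N, M, F → queue [J, D, C, T, P, N, M, F]
Visit J; enqueue K → queue [D, C, T, P, N, M, F, K]
Visit D; enqueue S, O → queue [C, T, P, N, M, F, K, S, O]
Visit C; enqueue U, H, G, E → queue [T, P, N, M, F, K, S, O, U, H, G, E]
Visit T; enqueue L → queue [P, N, M, F, K, S, O, U, H, G, E, L]
Visit P → queue [N, M, F, K, S, O, U, H, G, E, L]
Visit N → queue [M, F, K, S, O, U, H, G, E, L]
Visit M → queue [F, K, S, O, U, H, G, E, L]
Visit F → queue [K, S, O, U, H, G, E, L]
Visit K → queue [S, O, U, H, G, E, L]
Visit S → queue [O, U, H, G, E, L]
Visit O → queue [U, H, G, E, L]
Visit U → queue [H, G, E, L]
Visit H; enqueue I → queue [G, E, L, I]
Visit G → queue [E, L, I]
Visit E → queue [L, I]
Visit L → queue [I]
Visit I → queue []

Visit order: Q, R, J, D, C, T, P, N, M, F, K, S, O, U, H, G, E, L, I

S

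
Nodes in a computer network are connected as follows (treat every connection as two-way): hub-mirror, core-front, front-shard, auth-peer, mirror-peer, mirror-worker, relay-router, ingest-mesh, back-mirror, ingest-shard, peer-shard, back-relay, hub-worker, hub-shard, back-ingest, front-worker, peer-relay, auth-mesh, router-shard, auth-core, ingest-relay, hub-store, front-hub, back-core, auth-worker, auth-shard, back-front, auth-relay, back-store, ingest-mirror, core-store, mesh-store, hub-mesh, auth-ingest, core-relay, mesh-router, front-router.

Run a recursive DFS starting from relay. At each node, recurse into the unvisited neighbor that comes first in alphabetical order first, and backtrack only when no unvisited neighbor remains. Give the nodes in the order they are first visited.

relay → auth → core → back → front → hub → mesh → ingest → mirror → peer → shard → router → worker → store

Visit relay
relay → auth
auth → core
core → back
back → front
front → hub
hub → mesh
mesh → ingest
ingest → mirror
mirror → peer
peer → shard
shard → router
mirror → worker
mesh → store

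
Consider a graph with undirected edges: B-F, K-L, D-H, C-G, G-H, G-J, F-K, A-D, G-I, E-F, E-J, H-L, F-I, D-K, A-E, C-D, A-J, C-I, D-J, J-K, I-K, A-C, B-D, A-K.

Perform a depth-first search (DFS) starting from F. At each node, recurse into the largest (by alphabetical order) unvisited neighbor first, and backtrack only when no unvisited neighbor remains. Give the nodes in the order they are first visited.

F, K, L, H, G, J, E, A, D, C, I, B

Visit F
F → K
K → L
L → H
H → G
G → J
J → E
E → A
A → D
D → C
C → I
D → B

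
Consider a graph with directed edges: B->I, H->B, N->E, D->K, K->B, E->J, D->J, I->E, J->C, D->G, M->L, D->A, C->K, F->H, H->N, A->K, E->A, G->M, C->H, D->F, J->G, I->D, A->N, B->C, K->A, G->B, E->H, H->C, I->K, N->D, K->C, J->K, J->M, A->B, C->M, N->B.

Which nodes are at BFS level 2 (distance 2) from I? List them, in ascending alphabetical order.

A, B, C, F, G, H, J

Level 0: I
Level 1: D, E, K
Level 2: A, B, C, F, G, H, J
Level 3: M, N
Level 4: L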